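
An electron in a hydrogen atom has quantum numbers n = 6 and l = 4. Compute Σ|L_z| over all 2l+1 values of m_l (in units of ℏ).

The allowed m_l values are -4, -3, -2, -1, 0, 1, 2, 3, 4.
Σ|m_l| = 2·4(4+1)/2 = 20.

Σ|L_z| = 20 ℏ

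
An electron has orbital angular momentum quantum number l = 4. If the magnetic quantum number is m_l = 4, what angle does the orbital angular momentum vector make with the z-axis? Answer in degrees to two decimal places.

θ ≈ 26.57°

|L|² = l(l+1)ℏ² = 20ℏ², so |L| = 2√5 ℏ.
L_z = m_l ℏ = 4ℏ.
cos θ = L_z/|L| = 4/√20, so θ ≈ 26.57°.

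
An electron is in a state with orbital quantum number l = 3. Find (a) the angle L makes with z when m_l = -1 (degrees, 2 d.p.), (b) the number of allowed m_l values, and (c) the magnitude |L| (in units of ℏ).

θ(m_l=-1) ≈ 106.78°; 7 values; |L| = 2√3 ℏ ≈ 3.464ℏ

For m_l = -1: cos θ = -1/√12, θ ≈ 106.78°.
There are 2l+1 = 7 values of m_l.
|L| = ℏ√(3·4) = 2√3 ℏ ≈ 3.464ℏ.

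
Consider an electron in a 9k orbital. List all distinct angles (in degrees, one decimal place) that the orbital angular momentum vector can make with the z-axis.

For 9k, l = 7.
|L| = √(l(l+1)) ℏ = 2√14 ℏ.
cos θ = m_l/√56 for each m_l ∈ {-7, -6, -5, -4, -3, -2, -1, 0, 1, 2, 3, 4, 5, 6, 7}.

θ ∈ {20.7°, 36.7°, 48.1°, 57.7°, 66.4°, 74.5°, 82.3°, 90.0°, 97.7°, 105.5°, 113.6°, 122.3°, 131.9°, 143.3°, 159.3°}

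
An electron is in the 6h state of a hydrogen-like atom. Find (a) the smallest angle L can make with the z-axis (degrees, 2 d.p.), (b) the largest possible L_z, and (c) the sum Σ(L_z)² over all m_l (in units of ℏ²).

θ_min ≈ 24.09°; L_z,max = 5ℏ; Σ(L_z)² = 110 ℏ²

6h means n = 6, l = 5.
cos θ_min = 5/√30, so θ_min ≈ 24.09°.
L_z,max = lℏ = 5ℏ.
Σ m_l² = 110, so Σ(L_z)² = 110 ℏ².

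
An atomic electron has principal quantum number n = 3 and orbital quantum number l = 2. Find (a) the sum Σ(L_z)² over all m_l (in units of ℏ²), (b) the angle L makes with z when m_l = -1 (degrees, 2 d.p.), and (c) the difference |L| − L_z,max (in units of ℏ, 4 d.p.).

Σ(L_z)² = 10 ℏ²; θ(m_l=-1) ≈ 114.09°; |L|−L_z,max ≈ 0.4495ℏ

Σ m_l² = 10, so Σ(L_z)² = 10 ℏ².
For m_l = -1: cos θ = -1/√6, θ ≈ 114.09°.
|L| − L_z,max = (√6 − 2)ℏ ≈ 0.4495ℏ.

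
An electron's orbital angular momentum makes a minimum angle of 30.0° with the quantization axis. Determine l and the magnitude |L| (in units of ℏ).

l = 3, |L| = 2√3 ℏ ≈ 3.464ℏ

At minimum angle, m_l = l, so cos θ = l/√(l(l+1)); cos²θ = l/(l+1) = 0.7500.
l = cos²θ/sin²θ ≈ 3.
Then |L| = ℏ√(3·4) = 2√3 ℏ.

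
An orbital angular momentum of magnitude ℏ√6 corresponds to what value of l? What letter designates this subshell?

l = 2 (d orbital)

Since |L|² = l(l+1)ℏ², l(l+1) = 6.
Solving: l = 2.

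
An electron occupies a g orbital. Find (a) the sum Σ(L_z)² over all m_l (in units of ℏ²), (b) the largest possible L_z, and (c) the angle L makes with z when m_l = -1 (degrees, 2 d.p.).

Σ(L_z)² = 60 ℏ²; L_z,max = 4ℏ; θ(m_l=-1) ≈ 102.92°

For a g orbital, l = 4.
Σ m_l² = 60, so Σ(L_z)² = 60 ℏ².
L_z,max = lℏ = 4ℏ.
For m_l = -1: cos θ = -1/√20, θ ≈ 102.92°.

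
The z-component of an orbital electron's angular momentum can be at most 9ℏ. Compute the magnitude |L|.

The maximum L_z equals lℏ, giving l = 9.
Then |L| = ℏ√(9·10) = 3√10 ℏ.

|L| = 3√10 ℏ ≈ 9.487ℏ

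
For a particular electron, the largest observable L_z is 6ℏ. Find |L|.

|L| = √42 ℏ ≈ 6.481ℏ

L_z,max = lℏ, so l = 6.
|L| = √(l(l+1)) ℏ = √42 ℏ.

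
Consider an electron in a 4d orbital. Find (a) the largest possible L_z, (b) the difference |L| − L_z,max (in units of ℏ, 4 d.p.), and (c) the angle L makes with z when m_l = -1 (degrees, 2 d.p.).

4d means n = 4, l = 2.
L_z,max = lℏ = 2ℏ.
|L| − L_z,max = (√6 − 2)ℏ ≈ 0.4495ℏ.
For m_l = -1: cos θ = -1/√6, θ ≈ 114.09°.

L_z,max = 2ℏ; |L|−L_z,max ≈ 0.4495ℏ; θ(m_l=-1) ≈ 114.09°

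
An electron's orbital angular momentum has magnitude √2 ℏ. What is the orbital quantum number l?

l = 1

|L| = ℏ√(l(l+1)), so l(l+1) = 2.
Solving: l = 1.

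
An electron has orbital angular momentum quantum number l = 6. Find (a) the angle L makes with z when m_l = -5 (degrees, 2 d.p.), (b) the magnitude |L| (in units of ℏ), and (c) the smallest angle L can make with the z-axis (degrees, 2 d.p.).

For m_l = -5: cos θ = -5/√42, θ ≈ 140.49°.
|L| = ℏ√(6·7) = √42 ℏ ≈ 6.481ℏ.
cos θ_min = 6/√42, so θ_min ≈ 22.21°.

θ(m_l=-5) ≈ 140.49°; |L| = √42 ℏ ≈ 6.481ℏ; θ_min ≈ 22.21°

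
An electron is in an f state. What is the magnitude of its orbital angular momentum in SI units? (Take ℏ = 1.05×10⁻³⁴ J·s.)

|L| = 3.64×10⁻³⁴ J·s

For an f orbital, l = 3.
|L| = ℏ√(l(l+1)) = ℏ√(3·4) = 2√3 ℏ
Numerically, |L| = 3.464 × (1.05×10⁻³⁴ J·s) = 3.64×10⁻³⁴ J·s.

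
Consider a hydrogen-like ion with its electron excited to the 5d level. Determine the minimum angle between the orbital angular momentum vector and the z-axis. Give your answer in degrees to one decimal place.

The 5d level has l = 2.
|L| = ℏ√(l(l+1)) = √6 ℏ.
The smallest angle corresponds to the largest L_z, i.e. m_l = l = 2, giving L_z = 2ℏ.
cos θ_min = 2/√6, so θ_min ≈ 35.3°.

θ_min ≈ 35.3°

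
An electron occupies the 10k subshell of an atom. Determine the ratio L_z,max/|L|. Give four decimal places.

L_z,max/|L| = 0.9354

The 10k subshell has l = 7.
|L| = 2√14 ℏ ≈ 7.4833ℏ, while L_z,max = lℏ = 7ℏ.
L_z,max/|L| = 7/√56 = 0.9354.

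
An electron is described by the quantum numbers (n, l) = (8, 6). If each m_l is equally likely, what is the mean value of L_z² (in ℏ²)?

⟨L_z²⟩ = 14 ℏ²

The allowed m_l values are -6, -5, -4, -3, -2, -1, 0, 1, 2, 3, 4, 5, 6.
⟨L_z²⟩ = ℏ²·l(l+1)/3 = 14ℏ².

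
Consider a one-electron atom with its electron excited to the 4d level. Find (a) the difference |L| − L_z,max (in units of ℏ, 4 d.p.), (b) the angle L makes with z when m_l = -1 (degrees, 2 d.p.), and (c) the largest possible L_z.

The 4d level has l = 2.
|L| − L_z,max = (√6 − 2)ℏ ≈ 0.4495ℏ.
For m_l = -1: cos θ = -1/√6, θ ≈ 114.09°.
L_z,max = lℏ = 2ℏ.

|L|−L_z,max ≈ 0.4495ℏ; θ(m_l=-1) ≈ 114.09°; L_z,max = 2ℏ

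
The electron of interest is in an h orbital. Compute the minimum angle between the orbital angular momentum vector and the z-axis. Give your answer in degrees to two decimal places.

θ_min ≈ 24.09°

An h state has l = 5.
|L| = ℏ√(l(l+1)) = √30 ℏ.
The smallest angle corresponds to the largest L_z, i.e. m_l = l = 5, giving L_z = 5ℏ.
cos θ_min = 5/√30, so θ_min ≈ 24.09°.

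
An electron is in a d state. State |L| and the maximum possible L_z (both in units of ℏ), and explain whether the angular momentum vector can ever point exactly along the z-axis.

No: L_z,max = 2ℏ < |L| = √6 ℏ ≈ 2.449ℏ

A d state has l = 2.
|L| = √6 ℏ ≈ 2.4495ℏ, while L_z,max = lℏ = 2ℏ.
Since |L| > L_z,max, the vector can never point exactly along z; the closest it comes is θ_min = arccos(2/√6) ≈ 35.3°.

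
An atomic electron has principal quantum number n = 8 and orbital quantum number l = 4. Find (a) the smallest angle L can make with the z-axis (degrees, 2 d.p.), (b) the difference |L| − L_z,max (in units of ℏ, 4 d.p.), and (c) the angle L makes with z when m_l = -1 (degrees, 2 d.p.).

cos θ_min = 4/√20, so θ_min ≈ 26.57°.
|L| − L_z,max = (2√5 − 4)ℏ ≈ 0.4721ℏ.
For m_l = -1: cos θ = -1/√20, θ ≈ 102.92°.

θ_min ≈ 26.57°; |L|−L_z,max ≈ 0.4721ℏ; θ(m_l=-1) ≈ 102.92°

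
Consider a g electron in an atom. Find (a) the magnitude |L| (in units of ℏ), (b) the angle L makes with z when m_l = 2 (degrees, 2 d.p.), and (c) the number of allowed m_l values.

|L| = 2√5 ℏ ≈ 4.472ℏ; θ(m_l=2) ≈ 63.43°; 9 values

The letter g corresponds to l = 4.
|L| = ℏ√(4·5) = 2√5 ℏ ≈ 4.472ℏ.
For m_l = 2: cos θ = 2/√20, θ ≈ 63.43°.
There are 2l+1 = 9 values of m_l.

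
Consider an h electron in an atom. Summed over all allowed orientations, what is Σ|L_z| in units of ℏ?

Σ|L_z| = 30 ℏ

The letter h corresponds to l = 5.
The allowed m_l values are -5, -4, -3, -2, -1, 0, 1, 2, 3, 4, 5.
Σ|m_l| = 2(1+2+…+5) = 30.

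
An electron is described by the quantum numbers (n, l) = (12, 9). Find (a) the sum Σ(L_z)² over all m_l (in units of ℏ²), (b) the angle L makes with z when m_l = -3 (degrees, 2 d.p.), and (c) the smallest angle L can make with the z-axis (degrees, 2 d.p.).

Σ(L_z)² = 570 ℏ²; θ(m_l=-3) ≈ 108.43°; θ_min ≈ 18.43°

Σ m_l² = 570, so Σ(L_z)² = 570 ℏ².
For m_l = -3: cos θ = -3/√90, θ ≈ 108.43°.
cos θ_min = 9/√90, so θ_min ≈ 18.43°.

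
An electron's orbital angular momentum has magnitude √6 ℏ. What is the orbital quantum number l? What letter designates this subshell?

l = 2 (d orbital)

Since |L|² = l(l+1)ℏ², l(l+1) = 6.
l² + l − 6 = 0 ⇒ l = 2.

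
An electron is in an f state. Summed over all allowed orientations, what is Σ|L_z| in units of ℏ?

Σ|L_z| = 12 ℏ

For an f orbital, l = 3.
The allowed m_l values are -3, -2, -1, 0, 1, 2, 3.
Σ|m_l| = 2·3(3+1)/2 = 12.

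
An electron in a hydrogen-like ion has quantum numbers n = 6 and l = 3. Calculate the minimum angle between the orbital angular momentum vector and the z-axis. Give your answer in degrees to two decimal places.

θ_min ≈ 30.00°

|L| = ℏ√(l(l+1)) = 2√3 ℏ.
The smallest angle corresponds to the largest L_z, i.e. m_l = l = 3, giving L_z = 3ℏ.
cos θ_min = 3/√12, so θ_min ≈ 30.00°.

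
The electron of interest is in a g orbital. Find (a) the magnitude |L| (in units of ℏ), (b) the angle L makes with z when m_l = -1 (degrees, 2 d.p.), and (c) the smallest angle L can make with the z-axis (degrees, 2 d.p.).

|L| = 2√5 ℏ ≈ 4.472ℏ; θ(m_l=-1) ≈ 102.92°; θ_min ≈ 26.57°

The letter g corresponds to l = 4.
|L| = ℏ√(4·5) = 2√5 ℏ ≈ 4.472ℏ.
For m_l = -1: cos θ = -1/√20, θ ≈ 102.92°.
cos θ_min = 4/√20, so θ_min ≈ 26.57°.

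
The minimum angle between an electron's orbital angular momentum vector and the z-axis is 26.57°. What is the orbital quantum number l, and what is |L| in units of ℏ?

l = 4, |L| = 2√5 ℏ ≈ 4.472ℏ

cos²θ_min = l/(l+1) = 0.7999.
Thus l = 0.7999/(1 − 0.7999) ≈ 4.
Then |L| = ℏ√(4·5) = 2√5 ℏ.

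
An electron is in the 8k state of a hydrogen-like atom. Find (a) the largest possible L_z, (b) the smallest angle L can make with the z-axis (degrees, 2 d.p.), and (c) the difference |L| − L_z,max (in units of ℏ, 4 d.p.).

L_z,max = 7ℏ; θ_min ≈ 20.70°; |L|−L_z,max ≈ 0.4833ℏ

For 8k, l = 7.
L_z,max = lℏ = 7ℏ.
cos θ_min = 7/√56, so θ_min ≈ 20.70°.
|L| − L_z,max = (2√14 − 7)ℏ ≈ 0.4833ℏ.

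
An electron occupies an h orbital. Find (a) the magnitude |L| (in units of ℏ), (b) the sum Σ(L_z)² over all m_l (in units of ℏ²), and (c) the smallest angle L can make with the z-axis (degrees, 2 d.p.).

|L| = √30 ℏ ≈ 5.477ℏ; Σ(L_z)² = 110 ℏ²; θ_min ≈ 24.09°

For an h orbital, l = 5.
|L| = ℏ√(5·6) = √30 ℏ ≈ 5.477ℏ.
Σ m_l² = 110, so Σ(L_z)² = 110 ℏ².
cos θ_min = 5/√30, so θ_min ≈ 24.09°.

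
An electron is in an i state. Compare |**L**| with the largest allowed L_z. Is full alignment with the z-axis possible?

No: L_z,max = 6ℏ < |L| = √42 ℏ ≈ 6.481ℏ

An i state has l = 6.
|L| = √42 ℏ ≈ 6.4807ℏ, while L_z,max = lℏ = 6ℏ.
Since |L| > L_z,max, the vector can never point exactly along z; the closest it comes is θ_min = arccos(6/√42) ≈ 22.2°.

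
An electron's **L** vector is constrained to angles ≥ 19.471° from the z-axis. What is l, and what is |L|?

l = 8, |L| = 6√2 ℏ ≈ 8.485ℏ

At minimum angle, m_l = l, so cos θ = l/√(l(l+1)); cos²θ = l/(l+1) = 0.8889.
l = cos²θ/sin²θ ≈ 8.
Then |L| = ℏ√(8·9) = 6√2 ℏ.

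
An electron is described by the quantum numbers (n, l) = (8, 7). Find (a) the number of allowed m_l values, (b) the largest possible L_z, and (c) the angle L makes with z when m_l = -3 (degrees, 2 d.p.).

15 values; L_z,max = 7ℏ; θ(m_l=-3) ≈ 113.63°

There are 2l+1 = 15 values of m_l.
L_z,max = lℏ = 7ℏ.
For m_l = -3: cos θ = -3/√56, θ ≈ 113.63°.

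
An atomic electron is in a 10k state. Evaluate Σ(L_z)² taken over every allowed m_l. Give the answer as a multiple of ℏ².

Σ(L_z)² = 280 ℏ²

For 10k, l = 7.
The allowed m_l values are -7, -6, -5, -4, -3, -2, -1, 0, 1, 2, 3, 4, 5, 6, 7.
Σ m_l² = l(l+1)(2l+1)/3 = 7·8·15/3 = 280.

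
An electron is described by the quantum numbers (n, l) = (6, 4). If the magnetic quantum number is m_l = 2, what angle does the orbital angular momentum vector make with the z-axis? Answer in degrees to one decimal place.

θ ≈ 63.4°

|L|² = l(l+1)ℏ² = 20ℏ², so |L| = 2√5 ℏ.
L_z = m_l ℏ = 2ℏ.
cos θ = L_z/|L| = 2/√20, so θ ≈ 63.4°.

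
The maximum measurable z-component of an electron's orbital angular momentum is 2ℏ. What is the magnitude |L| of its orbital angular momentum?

L_z,max = lℏ, so l = 2.
Then |L| = ℏ√(2·3) = √6 ℏ.

|L| = √6 ℏ ≈ 2.449ℏ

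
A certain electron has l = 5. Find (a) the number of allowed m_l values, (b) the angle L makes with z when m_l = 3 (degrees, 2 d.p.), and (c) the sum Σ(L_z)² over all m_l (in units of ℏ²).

There are 2l+1 = 11 values of m_l.
For m_l = 3: cos θ = 3/√30, θ ≈ 56.79°.
Σ m_l² = 110, so Σ(L_z)² = 110 ℏ².

11 values; θ(m_l=3) ≈ 56.79°; Σ(L_z)² = 110 ℏ²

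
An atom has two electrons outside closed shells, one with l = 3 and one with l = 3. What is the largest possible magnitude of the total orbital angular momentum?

The total orbital quantum number L ranges from |l₁ − l₂| to l₁ + l₂ in integer steps.
So L can be 0, 1, 2, 3, 4, 5, 6.
The largest magnitude corresponds to L = 6: |L_tot| = ℏ√(6·7) = √42 ℏ.

|L_tot|_max = √42 ℏ ≈ 6.481ℏ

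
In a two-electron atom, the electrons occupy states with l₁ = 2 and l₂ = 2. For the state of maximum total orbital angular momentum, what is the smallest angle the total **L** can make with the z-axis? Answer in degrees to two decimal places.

θ_min ≈ 26.57°

Angular momentum addition gives L = |l₁ − l₂|, …, l₁ + l₂.
Allowed values: L = 0, 1, 2, 3, 4.
The maximum is L = 4, with |L_tot| = ℏ√(4·5) = 2√5 ℏ.
The minimum angle with z is arccos(4/√20) ≈ 26.57°.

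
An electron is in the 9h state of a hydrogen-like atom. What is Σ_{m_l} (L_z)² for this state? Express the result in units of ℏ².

Σ(L_z)² = 110 ℏ²

9h means n = 9, l = 5.
m_l runs from −5 to 5, i.e. {-5, -4, -3, -2, -1, 0, 1, 2, 3, 4, 5}.
Σ m_l² = 2·(1 + 4 + 9 + 16 + 25) = 110.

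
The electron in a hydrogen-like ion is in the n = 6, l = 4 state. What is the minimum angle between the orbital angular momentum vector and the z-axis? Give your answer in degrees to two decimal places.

|L| = √(l(l+1)) ℏ = 2√5 ℏ.
The smallest angle corresponds to the largest L_z, i.e. m_l = l = 4, giving L_z = 4ℏ.
cos θ_min = 4/√20, so θ_min ≈ 26.57°.

θ_min ≈ 26.57°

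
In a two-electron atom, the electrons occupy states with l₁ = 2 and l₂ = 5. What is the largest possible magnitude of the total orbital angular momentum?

The total orbital quantum number L ranges from |l₁ − l₂| to l₁ + l₂ in integer steps.
Allowed values: L = 3, 4, 5, 6, 7.
The largest magnitude corresponds to L = 7: |L_tot| = ℏ√(7·8) = 2√14 ℏ.

|L_tot|_max = 2√14 ℏ ≈ 7.483ℏ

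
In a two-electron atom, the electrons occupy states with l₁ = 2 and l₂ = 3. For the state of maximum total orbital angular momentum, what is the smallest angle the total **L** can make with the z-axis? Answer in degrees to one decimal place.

θ_min ≈ 24.1°

L runs from |2 − 3| = 1 to 2 + 3 = 5.
L ∈ {1, 2, 3, 4, 5}.
The maximum is L = 5, with |L_tot| = ℏ√(5·6) = √30 ℏ.
The minimum angle with z is arccos(5/√30) ≈ 24.1°.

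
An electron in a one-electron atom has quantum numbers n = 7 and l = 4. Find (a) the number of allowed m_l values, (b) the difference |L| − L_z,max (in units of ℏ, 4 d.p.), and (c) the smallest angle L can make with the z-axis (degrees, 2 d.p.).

There are 2l+1 = 9 values of m_l.
|L| − L_z,max = (2√5 − 4)ℏ ≈ 0.4721ℏ.
cos θ_min = 4/√20, so θ_min ≈ 26.57°.

9 values; |L|−L_z,max ≈ 0.4721ℏ; θ_min ≈ 26.57°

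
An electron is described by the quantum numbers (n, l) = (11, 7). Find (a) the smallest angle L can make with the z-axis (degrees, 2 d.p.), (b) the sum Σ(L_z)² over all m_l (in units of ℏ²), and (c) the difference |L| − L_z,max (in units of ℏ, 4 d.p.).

θ_min ≈ 20.70°; Σ(L_z)² = 280 ℏ²; |L|−L_z,max ≈ 0.4833ℏ

cos θ_min = 7/√56, so θ_min ≈ 20.70°.
Σ m_l² = 280, so Σ(L_z)² = 280 ℏ².
|L| − L_z,max = (2√14 − 7)ℏ ≈ 0.4833ℏ.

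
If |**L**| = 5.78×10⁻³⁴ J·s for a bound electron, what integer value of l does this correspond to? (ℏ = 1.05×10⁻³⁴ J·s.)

Dividing by ℏ: |L|/ℏ ≈ 5.505.
l(l+1) ≈ 5.505² ≈ 30.30, so l = 5.

l = 5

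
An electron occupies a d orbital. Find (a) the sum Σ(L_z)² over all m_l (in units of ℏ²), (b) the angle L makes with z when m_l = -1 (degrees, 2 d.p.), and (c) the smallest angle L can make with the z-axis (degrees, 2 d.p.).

For a d orbital, l = 2.
Σ m_l² = 10, so Σ(L_z)² = 10 ℏ².
For m_l = -1: cos θ = -1/√6, θ ≈ 114.09°.
cos θ_min = 2/√6, so θ_min ≈ 35.26°.

Σ(L_z)² = 10 ℏ²; θ(m_l=-1) ≈ 114.09°; θ_min ≈ 35.26°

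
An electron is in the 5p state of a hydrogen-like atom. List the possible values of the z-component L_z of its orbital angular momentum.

L_z ∈ {−ℏ, 0, ℏ}

The 5p subshell has l = 1.
L_z = m_l ℏ with m_l ranging from −l to +l in integer steps.
For l = 1: m_l ∈ {-1, 0, 1}.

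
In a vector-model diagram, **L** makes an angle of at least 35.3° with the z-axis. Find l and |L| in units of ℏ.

cos θ_min = l/√(l(l+1)) = √(l/(l+1)), so l/(l+1) = cos²(35.3°) = 0.6661.
l = cos²θ/sin²θ ≈ 2.
Then |L| = ℏ√(2·3) = √6 ℏ.

l = 2, |L| = √6 ℏ ≈ 2.449ℏ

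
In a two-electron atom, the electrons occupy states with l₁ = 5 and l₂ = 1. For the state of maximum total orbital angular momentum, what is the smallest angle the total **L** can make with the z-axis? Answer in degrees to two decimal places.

The total orbital quantum number L ranges from |l₁ − l₂| to l₁ + l₂ in integer steps.
Allowed values: L = 4, 5, 6.
The maximum is L = 6, with |L_tot| = ℏ√(6·7) = √42 ℏ.
The minimum angle with z is arccos(6/√42) ≈ 22.21°.

θ_min ≈ 22.21°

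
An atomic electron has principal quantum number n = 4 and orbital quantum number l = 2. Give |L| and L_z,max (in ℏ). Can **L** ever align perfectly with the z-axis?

No: L_z,max = 2ℏ < |L| = √6 ℏ ≈ 2.449ℏ

|L| = √6 ℏ ≈ 2.4495ℏ, while L_z,max = lℏ = 2ℏ.
Since |L| > L_z,max, the vector can never point exactly along z; the closest it comes is θ_min = arccos(2/√6) ≈ 35.3°.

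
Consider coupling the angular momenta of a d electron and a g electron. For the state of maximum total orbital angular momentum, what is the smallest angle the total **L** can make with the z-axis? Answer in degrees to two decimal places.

θ_min ≈ 22.21°

L runs from |2 − 4| = 2 to 2 + 4 = 6.
L ∈ {2, 3, 4, 5, 6}.
The maximum is L = 6, with |L_tot| = ℏ√(6·7) = √42 ℏ.
The minimum angle with z is arccos(6/√42) ≈ 22.21°.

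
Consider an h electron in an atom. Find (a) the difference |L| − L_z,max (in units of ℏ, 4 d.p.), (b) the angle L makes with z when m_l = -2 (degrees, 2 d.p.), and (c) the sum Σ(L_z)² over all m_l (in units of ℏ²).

|L|−L_z,max ≈ 0.4772ℏ; θ(m_l=-2) ≈ 111.42°; Σ(L_z)² = 110 ℏ²

An h state has l = 5.
|L| − L_z,max = (√30 − 5)ℏ ≈ 0.4772ℏ.
For m_l = -2: cos θ = -2/√30, θ ≈ 111.42°.
Σ m_l² = 110, so Σ(L_z)² = 110 ℏ².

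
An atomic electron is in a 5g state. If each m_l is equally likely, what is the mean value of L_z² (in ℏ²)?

⟨L_z²⟩ = 6.667 ℏ²

The 5g subshell has l = 4.
m_l runs from −4 to 4, i.e. {-4, -3, -2, -1, 0, 1, 2, 3, 4}.
⟨L_z²⟩ = ℏ²·(Σ m_l²)/(2l+1) = ℏ²·60/9 = 6.667ℏ².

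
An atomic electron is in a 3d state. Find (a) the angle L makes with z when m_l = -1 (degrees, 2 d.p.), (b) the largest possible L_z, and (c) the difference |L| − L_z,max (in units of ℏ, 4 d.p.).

θ(m_l=-1) ≈ 114.09°; L_z,max = 2ℏ; |L|−L_z,max ≈ 0.4495ℏ

3d means n = 3, l = 2.
For m_l = -1: cos θ = -1/√6, θ ≈ 114.09°.
L_z,max = lℏ = 2ℏ.
|L| − L_z,max = (√6 − 2)ℏ ≈ 0.4495ℏ.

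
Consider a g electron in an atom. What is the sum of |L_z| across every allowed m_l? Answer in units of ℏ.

Σ|L_z| = 20 ℏ

A g state has l = 4.
The allowed m_l values are -4, -3, -2, -1, 0, 1, 2, 3, 4.
Σ|m_l| = 2·4(4+1)/2 = 20.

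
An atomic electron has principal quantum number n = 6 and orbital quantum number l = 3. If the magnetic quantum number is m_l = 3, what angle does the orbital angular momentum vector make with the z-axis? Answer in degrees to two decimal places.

θ ≈ 30.00°

|L| = √(l(l+1)) ℏ = 2√3 ℏ.
L_z = m_l ℏ = 3ℏ.
cos θ = L_z/|L| = 3/√12, so θ ≈ 30.00°.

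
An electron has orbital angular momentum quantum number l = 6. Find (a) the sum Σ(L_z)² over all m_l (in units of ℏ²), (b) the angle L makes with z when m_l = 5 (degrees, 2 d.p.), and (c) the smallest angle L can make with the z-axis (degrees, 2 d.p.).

Σ m_l² = 182, so Σ(L_z)² = 182 ℏ².
For m_l = 5: cos θ = 5/√42, θ ≈ 39.51°.
cos θ_min = 6/√42, so θ_min ≈ 22.21°.

Σ(L_z)² = 182 ℏ²; θ(m_l=5) ≈ 39.51°; θ_min ≈ 22.21°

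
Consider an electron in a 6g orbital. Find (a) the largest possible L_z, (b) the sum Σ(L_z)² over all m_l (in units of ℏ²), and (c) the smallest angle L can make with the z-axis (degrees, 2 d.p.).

L_z,max = 4ℏ; Σ(L_z)² = 60 ℏ²; θ_min ≈ 26.57°

For 6g, l = 4.
L_z,max = lℏ = 4ℏ.
Σ m_l² = 60, so Σ(L_z)² = 60 ℏ².
cos θ_min = 4/√20, so θ_min ≈ 26.57°.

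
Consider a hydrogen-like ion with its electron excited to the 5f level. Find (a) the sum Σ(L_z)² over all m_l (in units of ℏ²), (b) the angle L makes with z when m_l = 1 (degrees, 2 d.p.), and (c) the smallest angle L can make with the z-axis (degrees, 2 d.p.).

Σ(L_z)² = 28 ℏ²; θ(m_l=1) ≈ 73.22°; θ_min ≈ 30.00°

The 5f level has l = 3.
Σ m_l² = 28, so Σ(L_z)² = 28 ℏ².
For m_l = 1: cos θ = 1/√12, θ ≈ 73.22°.
cos θ_min = 3/√12, so θ_min ≈ 30.00°.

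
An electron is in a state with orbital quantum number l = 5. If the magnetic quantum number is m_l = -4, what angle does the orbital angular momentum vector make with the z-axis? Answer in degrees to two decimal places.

|L|² = l(l+1)ℏ² = 30ℏ², so |L| = √30 ℏ.
L_z = m_l ℏ = −4ℏ.
cos θ = L_z/|L| = -4/√30, so θ ≈ 136.91°.

θ ≈ 136.91°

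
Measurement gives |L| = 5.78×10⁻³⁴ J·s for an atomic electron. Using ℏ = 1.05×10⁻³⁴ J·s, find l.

l = 5

|L|/ℏ = (5.78×10⁻³⁴)/(1.05×10⁻³⁴) ≈ 5.505.
(|L|/ℏ)² = l(l+1) ≈ 30.30 ⇒ l = 5.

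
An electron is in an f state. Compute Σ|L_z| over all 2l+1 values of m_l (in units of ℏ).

Σ|L_z| = 12 ℏ

The letter f corresponds to l = 3.
m_l ∈ {-3, -2, -1, 0, 1, 2, 3}.
Σ|m_l| = l(l+1) = 12.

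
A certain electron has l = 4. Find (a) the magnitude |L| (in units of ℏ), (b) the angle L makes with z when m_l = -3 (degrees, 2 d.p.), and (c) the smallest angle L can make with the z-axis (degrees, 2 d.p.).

|L| = 2√5 ℏ ≈ 4.472ℏ; θ(m_l=-3) ≈ 132.13°; θ_min ≈ 26.57°

|L| = ℏ√(4·5) = 2√5 ℏ ≈ 4.472ℏ.
For m_l = -3: cos θ = -3/√20, θ ≈ 132.13°.
cos θ_min = 4/√20, so θ_min ≈ 26.57°.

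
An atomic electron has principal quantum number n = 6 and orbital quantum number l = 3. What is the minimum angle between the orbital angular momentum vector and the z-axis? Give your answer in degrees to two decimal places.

θ_min ≈ 30.00°

|L|² = l(l+1)ℏ² = 12ℏ², so |L| = 2√3 ℏ.
The smallest angle corresponds to the largest L_z, i.e. m_l = l = 3, giving L_z = 3ℏ.
cos θ_min = 3/√12, so θ_min ≈ 30.00°.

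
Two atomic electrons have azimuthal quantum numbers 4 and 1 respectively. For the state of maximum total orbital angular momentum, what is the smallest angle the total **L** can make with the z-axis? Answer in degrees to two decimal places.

θ_min ≈ 24.09°

The total orbital quantum number L ranges from |l₁ − l₂| to l₁ + l₂ in integer steps.
So L can be 3, 4, 5.
The maximum is L = 5, with |L_tot| = ℏ√(5·6) = √30 ℏ.
The minimum angle with z is arccos(5/√30) ≈ 24.09°.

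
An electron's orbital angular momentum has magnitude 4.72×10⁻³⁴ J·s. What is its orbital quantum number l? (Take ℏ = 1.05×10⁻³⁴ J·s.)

|L|/ℏ = (4.72×10⁻³⁴)/(1.05×10⁻³⁴) ≈ 4.495.
Set l(l+1) = 20.21; the integer solution is l = 4.

l = 4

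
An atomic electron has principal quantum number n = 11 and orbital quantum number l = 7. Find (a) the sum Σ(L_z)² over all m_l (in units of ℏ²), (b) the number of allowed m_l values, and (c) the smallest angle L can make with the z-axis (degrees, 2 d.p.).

Σ(L_z)² = 280 ℏ²; 15 values; θ_min ≈ 20.70°

Σ m_l² = 280, so Σ(L_z)² = 280 ℏ².
There are 2l+1 = 15 values of m_l.
cos θ_min = 7/√56, so θ_min ≈ 20.70°.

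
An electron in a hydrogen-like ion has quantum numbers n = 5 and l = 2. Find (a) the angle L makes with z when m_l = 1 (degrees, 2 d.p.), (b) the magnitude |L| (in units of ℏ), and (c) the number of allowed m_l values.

For m_l = 1: cos θ = 1/√6, θ ≈ 65.91°.
|L| = ℏ√(2·3) = √6 ℏ ≈ 2.449ℏ.
There are 2l+1 = 5 values of m_l.

θ(m_l=1) ≈ 65.91°; |L| = √6 ℏ ≈ 2.449ℏ; 5 values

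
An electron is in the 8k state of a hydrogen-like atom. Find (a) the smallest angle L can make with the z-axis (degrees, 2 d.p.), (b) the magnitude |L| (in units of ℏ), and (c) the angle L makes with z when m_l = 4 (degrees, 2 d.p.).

The 8k subshell has l = 7.
cos θ_min = 7/√56, so θ_min ≈ 20.70°.
|L| = ℏ√(7·8) = 2√14 ℏ ≈ 7.483ℏ.
For m_l = 4: cos θ = 4/√56, θ ≈ 57.69°.

θ_min ≈ 20.70°; |L| = 2√14 ℏ ≈ 7.483ℏ; θ(m_l=4) ≈ 57.69°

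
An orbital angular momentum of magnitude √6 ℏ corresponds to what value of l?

(|L|/ℏ)² = l(l+1) = 6.
The positive root is l = 2.

l = 2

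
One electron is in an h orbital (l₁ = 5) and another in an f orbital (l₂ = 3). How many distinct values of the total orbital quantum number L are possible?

By the triangle rule, |l₁ − l₂| ≤ L ≤ l₁ + l₂.
Allowed values: L = 2, 3, 4, 5, 6, 7, 8.
That is 7 values.

7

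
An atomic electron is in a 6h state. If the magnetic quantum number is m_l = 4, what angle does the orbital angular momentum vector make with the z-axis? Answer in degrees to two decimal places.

For 6h, l = 5.
|L| = ℏ√(l(l+1)) = √30 ℏ.
L_z = m_l ℏ = 4ℏ.
cos θ = L_z/|L| = 4/√30, so θ ≈ 43.09°.

θ ≈ 43.09°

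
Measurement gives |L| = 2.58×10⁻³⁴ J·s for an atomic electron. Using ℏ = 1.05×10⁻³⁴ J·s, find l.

Dividing by ℏ: |L|/ℏ ≈ 2.457.
(|L|/ℏ)² = l(l+1) ≈ 6.04 ⇒ l = 2.

l = 2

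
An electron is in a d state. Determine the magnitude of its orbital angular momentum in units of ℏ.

|L| = √6 ℏ ≈ 2.449ℏ

For a d orbital, l = 2.
|L| = ℏ√(l(l+1)) = ℏ√(2·3) = √6 ℏ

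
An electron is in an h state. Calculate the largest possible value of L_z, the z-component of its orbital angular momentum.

L_z,max = 5ℏ

For an h orbital, l = 5.
L_z = m_l ℏ with m_l ∈ {−5, …, 5}; the maximum is m_l = 5.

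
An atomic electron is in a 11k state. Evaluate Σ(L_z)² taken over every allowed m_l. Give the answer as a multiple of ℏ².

For 11k, l = 7.
The allowed m_l values are -7, -6, -5, -4, -3, -2, -1, 0, 1, 2, 3, 4, 5, 6, 7.
Σ m_l² = 2·(1 + 4 + 9 + 16 + 25 + 36 + 49) = 280.

Σ(L_z)² = 280 ℏ²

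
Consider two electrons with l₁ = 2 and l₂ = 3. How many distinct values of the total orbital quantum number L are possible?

5

The total orbital quantum number L ranges from |l₁ − l₂| to l₁ + l₂ in integer steps.
L ∈ {1, 2, 3, 4, 5}.
That is 5 values.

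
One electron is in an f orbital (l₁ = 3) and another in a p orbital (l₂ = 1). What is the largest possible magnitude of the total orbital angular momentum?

The total orbital quantum number L ranges from |l₁ − l₂| to l₁ + l₂ in integer steps.
So L can be 2, 3, 4.
The largest magnitude corresponds to L = 4: |L_tot| = ℏ√(4·5) = 2√5 ℏ.

|L_tot|_max = 2√5 ℏ ≈ 4.472ℏ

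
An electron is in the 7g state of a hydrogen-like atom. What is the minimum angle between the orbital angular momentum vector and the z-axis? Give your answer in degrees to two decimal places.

θ_min ≈ 26.57°

The 7g subshell has l = 4.
|L| = √(l(l+1)) ℏ = 2√5 ℏ.
The smallest angle corresponds to the largest L_z, i.e. m_l = l = 4, giving L_z = 4ℏ.
cos θ_min = 4/√20, so θ_min ≈ 26.57°.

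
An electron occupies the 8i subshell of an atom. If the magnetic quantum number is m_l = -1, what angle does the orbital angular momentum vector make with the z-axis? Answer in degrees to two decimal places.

8i means n = 8, l = 6.
|L|² = l(l+1)ℏ² = 42ℏ², so |L| = √42 ℏ.
L_z = m_l ℏ = −1ℏ.
cos θ = L_z/|L| = -1/√42, so θ ≈ 98.88°.

θ ≈ 98.88°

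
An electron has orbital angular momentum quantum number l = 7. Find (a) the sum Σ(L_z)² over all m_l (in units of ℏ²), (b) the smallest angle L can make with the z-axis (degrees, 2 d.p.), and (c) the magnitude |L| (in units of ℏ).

Σ m_l² = 280, so Σ(L_z)² = 280 ℏ².
cos θ_min = 7/√56, so θ_min ≈ 20.70°.
|L| = ℏ√(7·8) = 2√14 ℏ ≈ 7.483ℏ.

Σ(L_z)² = 280 ℏ²; θ_min ≈ 20.70°; |L| = 2√14 ℏ ≈ 7.483ℏ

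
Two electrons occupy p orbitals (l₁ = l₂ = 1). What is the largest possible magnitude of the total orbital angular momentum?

|L_tot|_max = √6 ℏ ≈ 2.449ℏ

By the triangle rule, |l₁ − l₂| ≤ L ≤ l₁ + l₂.
So L can be 0, 1, 2.
The largest magnitude corresponds to L = 2: |L_tot| = ℏ√(2·3) = √6 ℏ.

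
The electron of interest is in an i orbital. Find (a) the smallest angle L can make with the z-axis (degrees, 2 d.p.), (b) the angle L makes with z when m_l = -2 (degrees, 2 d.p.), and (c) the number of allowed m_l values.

An i state has l = 6.
cos θ_min = 6/√42, so θ_min ≈ 22.21°.
For m_l = -2: cos θ = -2/√42, θ ≈ 107.98°.
There are 2l+1 = 13 values of m_l.

θ_min ≈ 22.21°; θ(m_l=-2) ≈ 107.98°; 13 values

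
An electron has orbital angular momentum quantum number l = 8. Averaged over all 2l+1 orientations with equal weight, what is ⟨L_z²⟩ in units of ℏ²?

m_l runs from −8 to 8, i.e. {-8, -7, -6, -5, -4, -3, -2, -1, 0, 1, 2, 3, 4, 5, 6, 7, 8}.
⟨L_z²⟩ = ℏ²·l(l+1)/3 = 24ℏ².

⟨L_z²⟩ = 24 ℏ²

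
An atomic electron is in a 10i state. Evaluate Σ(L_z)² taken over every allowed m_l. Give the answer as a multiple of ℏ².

Σ(L_z)² = 182 ℏ²

For 10i, l = 6.
m_l ∈ {-6, -5, -4, -3, -2, -1, 0, 1, 2, 3, 4, 5, 6}.
Σ m_l² = 2·(1 + 4 + 9 + 16 + 25 + 36) = 182.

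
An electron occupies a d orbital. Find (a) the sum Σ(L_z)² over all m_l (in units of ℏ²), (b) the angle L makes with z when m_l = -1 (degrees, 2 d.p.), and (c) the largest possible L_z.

The letter d corresponds to l = 2.
Σ m_l² = 10, so Σ(L_z)² = 10 ℏ².
For m_l = -1: cos θ = -1/√6, θ ≈ 114.09°.
L_z,max = lℏ = 2ℏ.

Σ(L_z)² = 10 ℏ²; θ(m_l=-1) ≈ 114.09°; L_z,max = 2ℏ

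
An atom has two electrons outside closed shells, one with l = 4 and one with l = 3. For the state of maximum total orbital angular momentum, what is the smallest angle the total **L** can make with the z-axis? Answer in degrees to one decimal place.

θ_min ≈ 20.7°

Angular momentum addition gives L = |l₁ − l₂|, …, l₁ + l₂.
Allowed values: L = 1, 2, 3, 4, 5, 6, 7.
The maximum is L = 7, with |L_tot| = ℏ√(7·8) = 2√14 ℏ.
The minimum angle with z is arccos(7/√56) ≈ 20.7°.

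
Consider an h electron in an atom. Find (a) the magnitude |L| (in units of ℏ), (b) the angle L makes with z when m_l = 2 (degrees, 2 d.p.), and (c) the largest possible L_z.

|L| = √30 ℏ ≈ 5.477ℏ; θ(m_l=2) ≈ 68.58°; L_z,max = 5ℏ

The letter h corresponds to l = 5.
|L| = ℏ√(5·6) = √30 ℏ ≈ 5.477ℏ.
For m_l = 2: cos θ = 2/√30, θ ≈ 68.58°.
L_z,max = lℏ = 5ℏ.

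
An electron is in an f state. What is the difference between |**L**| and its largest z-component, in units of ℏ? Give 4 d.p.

|L| − L_z,max ≈ 0.4641ℏ

For an f orbital, l = 3.
|L| = 2√3 ℏ ≈ 3.4641ℏ, while L_z,max = lℏ = 3ℏ.
The difference is (2√3 − 3)ℏ ≈ 0.4641ℏ.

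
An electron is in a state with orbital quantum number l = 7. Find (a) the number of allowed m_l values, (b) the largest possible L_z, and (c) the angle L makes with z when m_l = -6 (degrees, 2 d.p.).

15 values; L_z,max = 7ℏ; θ(m_l=-6) ≈ 143.30°

There are 2l+1 = 15 values of m_l.
L_z,max = lℏ = 7ℏ.
For m_l = -6: cos θ = -6/√56, θ ≈ 143.30°.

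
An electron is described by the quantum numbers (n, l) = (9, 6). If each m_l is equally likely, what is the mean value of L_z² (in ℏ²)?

The allowed m_l values are -6, -5, -4, -3, -2, -1, 0, 1, 2, 3, 4, 5, 6.
Average of L_z² over 13 states: 182/13 ℏ² = 14 ℏ².

⟨L_z²⟩ = 14 ℏ²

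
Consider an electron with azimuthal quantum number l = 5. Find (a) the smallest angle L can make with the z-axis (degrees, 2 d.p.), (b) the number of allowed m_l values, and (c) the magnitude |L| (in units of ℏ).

cos θ_min = 5/√30, so θ_min ≈ 24.09°.
There are 2l+1 = 11 values of m_l.
|L| = ℏ√(5·6) = √30 ℏ ≈ 5.477ℏ.

θ_min ≈ 24.09°; 11 values; |L| = √30 ℏ ≈ 5.477ℏ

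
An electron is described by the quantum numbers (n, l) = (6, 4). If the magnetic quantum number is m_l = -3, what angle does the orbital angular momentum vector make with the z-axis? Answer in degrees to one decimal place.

|L| = √(l(l+1)) ℏ = 2√5 ℏ.
L_z = m_l ℏ = −3ℏ.
cos θ = L_z/|L| = -3/√20, so θ ≈ 132.1°.

θ ≈ 132.1°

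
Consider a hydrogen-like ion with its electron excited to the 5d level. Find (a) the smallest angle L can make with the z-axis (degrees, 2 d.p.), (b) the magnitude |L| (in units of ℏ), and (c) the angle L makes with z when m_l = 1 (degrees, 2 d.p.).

The 5d level has l = 2.
cos θ_min = 2/√6, so θ_min ≈ 35.26°.
|L| = ℏ√(2·3) = √6 ℏ ≈ 2.449ℏ.
For m_l = 1: cos θ = 1/√6, θ ≈ 65.91°.

θ_min ≈ 35.26°; |L| = √6 ℏ ≈ 2.449ℏ; θ(m_l=1) ≈ 65.91°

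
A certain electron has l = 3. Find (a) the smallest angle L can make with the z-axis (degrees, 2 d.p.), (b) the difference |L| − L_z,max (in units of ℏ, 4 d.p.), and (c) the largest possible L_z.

cos θ_min = 3/√12, so θ_min ≈ 30.00°.
|L| − L_z,max = (2√3 − 3)ℏ ≈ 0.4641ℏ.
L_z,max = lℏ = 3ℏ.

θ_min ≈ 30.00°; |L|−L_z,max ≈ 0.4641ℏ; L_z,max = 3ℏ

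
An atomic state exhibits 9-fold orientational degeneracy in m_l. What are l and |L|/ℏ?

Since there are 2l+1 = 9 values of m_l, l = 4.
|L| = ℏ√(l(l+1)) = ℏ√(4·5) = 2√5 ℏ.

l = 4, |L| = 2√5 ℏ ≈ 4.472ℏ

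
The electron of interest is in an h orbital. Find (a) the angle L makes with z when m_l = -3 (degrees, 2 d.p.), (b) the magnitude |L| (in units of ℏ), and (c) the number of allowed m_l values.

For an h orbital, l = 5.
For m_l = -3: cos θ = -3/√30, θ ≈ 123.21°.
|L| = ℏ√(5·6) = √30 ℏ ≈ 5.477ℏ.
There are 2l+1 = 11 values of m_l.

θ(m_l=-3) ≈ 123.21°; |L| = √30 ℏ ≈ 5.477ℏ; 11 values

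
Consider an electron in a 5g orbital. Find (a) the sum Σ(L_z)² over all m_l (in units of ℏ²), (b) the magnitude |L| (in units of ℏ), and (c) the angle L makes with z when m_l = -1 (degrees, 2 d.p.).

Σ(L_z)² = 60 ℏ²; |L| = 2√5 ℏ ≈ 4.472ℏ; θ(m_l=-1) ≈ 102.92°

The 5g subshell has l = 4.
Σ m_l² = 60, so Σ(L_z)² = 60 ℏ².
|L| = ℏ√(4·5) = 2√5 ℏ ≈ 4.472ℏ.
For m_l = -1: cos θ = -1/√20, θ ≈ 102.92°.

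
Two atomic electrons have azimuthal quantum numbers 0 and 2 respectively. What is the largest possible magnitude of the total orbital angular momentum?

Angular momentum addition gives L = |l₁ − l₂|, …, l₁ + l₂.
Allowed values: L = 2.
The largest magnitude corresponds to L = 2: |L_tot| = ℏ√(2·3) = √6 ℏ.

|L_tot|_max = √6 ℏ ≈ 2.449ℏ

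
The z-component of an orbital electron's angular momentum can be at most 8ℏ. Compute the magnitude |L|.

L_z,max = lℏ, so l = 8.
|L| = √(l(l+1)) ℏ = 6√2 ℏ.

|L| = 6√2 ℏ ≈ 8.485ℏ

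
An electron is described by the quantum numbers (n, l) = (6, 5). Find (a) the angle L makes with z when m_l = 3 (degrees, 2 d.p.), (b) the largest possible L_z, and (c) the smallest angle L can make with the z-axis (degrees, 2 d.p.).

For m_l = 3: cos θ = 3/√30, θ ≈ 56.79°.
L_z,max = lℏ = 5ℏ.
cos θ_min = 5/√30, so θ_min ≈ 24.09°.

θ(m_l=3) ≈ 56.79°; L_z,max = 5ℏ; θ_min ≈ 24.09°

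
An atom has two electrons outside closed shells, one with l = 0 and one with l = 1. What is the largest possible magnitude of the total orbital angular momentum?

|L_tot|_max = √2 ℏ ≈ 1.414ℏ

L runs from |0 − 1| = 1 to 0 + 1 = 1.
L ∈ {1}.
The largest magnitude corresponds to L = 1: |L_tot| = ℏ√(1·2) = √2 ℏ.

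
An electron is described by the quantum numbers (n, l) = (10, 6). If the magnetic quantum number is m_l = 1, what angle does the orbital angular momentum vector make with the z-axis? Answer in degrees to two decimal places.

|L|² = l(l+1)ℏ² = 42ℏ², so |L| = √42 ℏ.
L_z = m_l ℏ = 1ℏ.
cos θ = L_z/|L| = 1/√42, so θ ≈ 81.12°.

θ ≈ 81.12°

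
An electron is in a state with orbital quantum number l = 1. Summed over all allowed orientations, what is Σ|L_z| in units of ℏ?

Σ|L_z| = 2 ℏ

The allowed m_l values are -1, 0, 1.
Σ|m_l| = l(l+1) = 2.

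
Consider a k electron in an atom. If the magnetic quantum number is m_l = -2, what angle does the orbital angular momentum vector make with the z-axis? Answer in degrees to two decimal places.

The letter k corresponds to l = 7.
|L|² = l(l+1)ℏ² = 56ℏ², so |L| = 2√14 ℏ.
L_z = m_l ℏ = −2ℏ.
cos θ = L_z/|L| = -2/√56, so θ ≈ 105.50°.

θ ≈ 105.50°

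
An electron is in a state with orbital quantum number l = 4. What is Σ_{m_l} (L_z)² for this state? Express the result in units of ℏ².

The allowed m_l values are -4, -3, -2, -1, 0, 1, 2, 3, 4.
Σ m_l² = l(l+1)(2l+1)/3 = 4·5·9/3 = 60.

Σ(L_z)² = 60 ℏ²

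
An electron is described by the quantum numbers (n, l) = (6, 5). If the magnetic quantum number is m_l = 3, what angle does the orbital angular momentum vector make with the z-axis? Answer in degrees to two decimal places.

|L| = √(l(l+1)) ℏ = √30 ℏ.
L_z = m_l ℏ = 3ℏ.
cos θ = L_z/|L| = 3/√30, so θ ≈ 56.79°.

θ ≈ 56.79°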